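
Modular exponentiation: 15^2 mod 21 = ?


15^1 mod 21 = 15
15^2 mod 21 = 15


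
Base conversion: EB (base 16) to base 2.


EB (base 16) = 235 (decimal)
235 (decimal) = 11101011 (base 2)


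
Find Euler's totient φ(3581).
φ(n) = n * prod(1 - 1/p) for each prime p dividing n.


3581 = 3581
Prime factors: 3581
φ(3581) = 3581 × (1-1/3581)
= 3581 × 3580/3581 = 3580

φ(3581) = 3580


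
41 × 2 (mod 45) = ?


41 × 2 = 82
82 mod 45 = 37


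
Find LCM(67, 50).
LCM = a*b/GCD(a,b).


GCD(67, 50) = 1
LCM = 67*50/1 = 3350/1 = 3350

LCM = 3350


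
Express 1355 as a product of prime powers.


1355 / 5 = 271
271 / 271 = 1
1355 = 5 × 271


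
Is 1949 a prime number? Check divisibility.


Check divisors up to sqrt(1949) = 44.1475
No divisors found.
1949 is prime.

Yes, 1949 is prime


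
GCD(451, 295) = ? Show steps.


451 = 1 * 295 + 156
295 = 1 * 156 + 139
156 = 1 * 139 + 17
139 = 8 * 17 + 3
17 = 5 * 3 + 2
3 = 1 * 2 + 1
2 = 2 * 1 + 0
GCD = 1


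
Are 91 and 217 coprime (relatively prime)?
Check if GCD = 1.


Euclidean algorithm:
217 = 2 * 91 + 35
91 = 2 * 35 + 21
35 = 1 * 21 + 14
21 = 1 * 14 + 7
14 = 2 * 7 + 0
GCD(91, 217) = 7

No, not coprime (GCD = 7)


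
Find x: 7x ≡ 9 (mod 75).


GCD(7, 75) = 1, unique solution
a^(-1) mod 75 = 43
x = 43 * 9 mod 75 = 12

x ≡ 12 (mod 75)


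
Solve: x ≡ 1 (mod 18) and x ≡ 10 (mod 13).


M = 18*13 = 234
M1 = M/18 = 13, M2 = M/13 = 18
M1^(-1) mod 18 = 7, M2^(-1) mod 13 = 8
x = 1*13*7 + 10*18*8 = 1531
1531 mod 234 = 127
Check: 127 mod 18 = 1 ✓, 127 mod 13 = 10 ✓

x ≡ 127 (mod 234)


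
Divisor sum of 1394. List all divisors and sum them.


Divisors of 1394: 1, 2, 17, 34, 41, 82, 697, 1394
Sum = 1 + 2 + 17 + 34 + 41 + 82 + 697 + 1394 = 2268

σ(1394) = 2268


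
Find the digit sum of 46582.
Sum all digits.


4 + 6 + 5 + 8 + 2 = 25


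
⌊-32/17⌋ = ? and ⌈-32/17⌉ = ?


-32/17 = -1.8824
floor = -2
ceil = -1

floor = -2, ceil = -1


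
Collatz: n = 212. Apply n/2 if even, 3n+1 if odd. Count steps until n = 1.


212 → 106 → 53 → 160 → 80 → 40 → 20 → 10 → 5 → 16 → 8 → 4 → 2 → 1
Total steps = 13

13 steps


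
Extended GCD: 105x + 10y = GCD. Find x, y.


Tabular extended Euclidean (each row: r = 105*s + 10*t):
r=105, s=1, t=0
r=10, s=0, t=1
q=10: r=5, s=1, t=-10   [105*(1) + 10*(-10) = 5]
q=2: r=0, s=-2, t=21   [105*(-2) + 10*(21) = 0]
GCD = 5; from the row with r=5: x=1, y=-10
Check: 105*(1) + 10*(-10) = 105 - 100 = 5

GCD = 5, x = 1, y = -10


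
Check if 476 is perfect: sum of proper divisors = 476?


Proper divisors of 476: 1, 2, 4, 7, 14, 17, 28, 34, 68, 119, 238
Sum = 1 + 2 + 4 + 7 + 14 + 17 + 28 + 34 + 68 + 119 + 238 = 532

No, 476 is not perfect (532 ≠ 476)


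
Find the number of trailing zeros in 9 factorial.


floor(9/5) = 1
Total = 1

1 trailing zeros


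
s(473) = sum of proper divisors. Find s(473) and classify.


Proper divisors: 1, 11, 43
Sum = 1 + 11 + 43 = 55
55 < 473 → deficient

s(473) = 55 (deficient)


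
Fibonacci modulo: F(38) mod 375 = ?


F(k) mod 375 for k=1..38:
1, 1, 2, 3, 5, 8, 13, 21, 34, 55, 89, 144, 233, 2, 235, 237, 97, 334, 56, 15, 71, 86, 157, 243, 25, 268, 293, 186, 104, 290, 19, 309, 328, 262, 215, 102, 317, 44
F(38) mod 375 = 44


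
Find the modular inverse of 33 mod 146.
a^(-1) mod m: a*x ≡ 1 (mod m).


Use the extended Euclidean algorithm on (146, 33); each row r = 146*s + 33*t:
r=146, s=1, t=0
r=33, s=0, t=1
q=4: r=14, s=1, t=-4   [146*(1) + 33*(-4) = 14]
q=2: r=5, s=-2, t=9   [146*(-2) + 33*(9) = 5]
q=2: r=4, s=5, t=-22   [146*(5) + 33*(-22) = 4]
q=1: r=1, s=-7, t=31   [146*(-7) + 33*(31) = 1]
q=4: r=0, s=33, t=-146   [146*(33) + 33*(-146) = 0]
GCD = 1 with t = 31, so 33*(31) ≡ 1 (mod 146)
Inverse = 31 mod 146 = 31
Check: 33 * 31 = 1023 ≡ 1 (mod 146)

33^(-1) ≡ 31 (mod 146)


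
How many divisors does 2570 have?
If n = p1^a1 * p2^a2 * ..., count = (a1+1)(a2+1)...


2570 = 2^1 × 5^1 × 257^1
d(2570) = (1+1) × (1+1) × (1+1) = 8

8 divisors


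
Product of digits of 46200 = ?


4 × 6 × 2 × 0 × 0 = 0


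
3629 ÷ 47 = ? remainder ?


3629 = 47 * 77 + 10
Check: 3619 + 10 = 3629

q = 77, r = 10


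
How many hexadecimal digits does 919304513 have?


919304513 in base 16 = 36CB7941
Number of digits = 8

8 digits (base 16)


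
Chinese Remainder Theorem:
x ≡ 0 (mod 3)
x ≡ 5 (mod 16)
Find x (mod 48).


M = 3*16 = 48
M1 = M/3 = 16, M2 = M/16 = 3
M1^(-1) mod 3 = 1, M2^(-1) mod 16 = 11
x = 0*16*1 + 5*3*11 = 165
165 mod 48 = 21
Check: 21 mod 3 = 0 ✓, 21 mod 16 = 5 ✓

x ≡ 21 (mod 48)


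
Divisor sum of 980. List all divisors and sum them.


Divisors of 980: 1, 2, 4, 5, 7, 10, 14, 20, 28, 35, 49, 70, 98, 140, 196, 245, 490, 980
Sum = 1 + 2 + 4 + 5 + 7 + 10 + 14 + 20 + 28 + 35 + 49 + 70 + 98 + 140 + 196 + 245 + 490 + 980 = 2394

σ(980) = 2394


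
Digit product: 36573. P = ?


3 × 6 × 5 × 7 × 3 = 1890


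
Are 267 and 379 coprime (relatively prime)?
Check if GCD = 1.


Euclidean algorithm:
379 = 1 * 267 + 112
267 = 2 * 112 + 43
112 = 2 * 43 + 26
43 = 1 * 26 + 17
26 = 1 * 17 + 9
17 = 1 * 9 + 8
9 = 1 * 8 + 1
8 = 8 * 1 + 0
GCD(267, 379) = 1

Yes, coprime (GCD = 1)


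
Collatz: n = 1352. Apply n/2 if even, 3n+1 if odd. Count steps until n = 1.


1352 → 676 → 338 → 169 → 508 → 254 → 127 → 382 → 191 → 574 → 287 → 862 → 431 → 1294 → 647 → 1942 → 971 → 2914 → 1457 → 4372 → 2186 → 1093 → 3280 → 1640 → 820 → 410 → 205 → 616 → 308 → 154 → 77 → 232 → 116 → 58 → 29 → 88 → 44 → 22 → 11 → 34 → 17 → 52 → 26 → 13 → 40 → 20 → 10 → 5 → 16 → 8 → 4 → 2 → 1
Total steps = 52

52 steps


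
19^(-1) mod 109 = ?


Use the extended Euclidean algorithm on (109, 19); each row r = 109*s + 19*t:
r=109, s=1, t=0
r=19, s=0, t=1
q=5: r=14, s=1, t=-5   [109*(1) + 19*(-5) = 14]
q=1: r=5, s=-1, t=6   [109*(-1) + 19*(6) = 5]
q=2: r=4, s=3, t=-17   [109*(3) + 19*(-17) = 4]
q=1: r=1, s=-4, t=23   [109*(-4) + 19*(23) = 1]
q=4: r=0, s=19, t=-109   [109*(19) + 19*(-109) = 0]
GCD = 1 with t = 23, so 19*(23) ≡ 1 (mod 109)
Inverse = 23 mod 109 = 23
Check: 19 * 23 = 437 ≡ 1 (mod 109)

19^(-1) ≡ 23 (mod 109)


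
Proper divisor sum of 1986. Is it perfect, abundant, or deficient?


Proper divisors: 1, 2, 3, 6, 331, 662, 993
Sum = 1 + 2 + 3 + 6 + 331 + 662 + 993 = 1998
1998 > 1986 → abundant

s(1986) = 1998 (abundant)


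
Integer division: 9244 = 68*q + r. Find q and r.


9244 = 68 * 135 + 64
Check: 9180 + 64 = 9244

q = 135, r = 64


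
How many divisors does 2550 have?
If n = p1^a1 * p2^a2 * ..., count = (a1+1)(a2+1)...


2550 = 2^1 × 3^1 × 5^2 × 17^1
d(2550) = (1+1) × (1+1) × (2+1) × (1+1) = 24

24 divisors


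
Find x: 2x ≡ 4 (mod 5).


GCD(2, 5) = 1, unique solution
a^(-1) mod 5 = 3
x = 3 * 4 mod 5 = 2

x ≡ 2 (mod 5)


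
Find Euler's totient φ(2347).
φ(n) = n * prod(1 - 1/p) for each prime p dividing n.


2347 = 2347
Prime factors: 2347
φ(2347) = 2347 × (1-1/2347)
= 2347 × 2346/2347 = 2346

φ(2347) = 2346


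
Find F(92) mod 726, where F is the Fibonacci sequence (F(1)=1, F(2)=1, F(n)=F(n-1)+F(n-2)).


F(k) mod 726 for k=1..92:
1, 1, 2, 3, 5, 8, 13, 21, 34, 55, 89, 144, 233, 377, 610, 261, 145, 406, 551, 231, 56, 287, 343, 630, 247, 151, 398, 549, 221, 44, 265, 309, 574, 157, 5, 162, 167, 329, 496, 99, 595, 694, 563, 531, 368, 173, 541, 714, 529, 517, 320, 111, 431, 542, 247, 63, 310, 373, 683, 330, 287, 617, 178, 69, 247, 316, 563, 153, 716, 143, 133, 276, 409, 685, 368, 327, 695, 296, 265, 561, 100, 661, 35, 696, 5, 701, 706, 681, 661, 616, 551, 441
F(92) mod 726 = 441


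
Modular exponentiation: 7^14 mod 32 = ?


7^1 mod 32 = 7
7^2 mod 32 = 17
7^3 mod 32 = 23
7^4 mod 32 = 1
7^5 mod 32 = 7
7^6 mod 32 = 17
7^7 mod 32 = 23
7^8 mod 32 = 1
7^9 mod 32 = 7
7^10 mod 32 = 17
7^11 mod 32 = 23
7^12 mod 32 = 1
7^13 mod 32 = 7
7^14 mod 32 = 17


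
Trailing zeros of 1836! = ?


floor(1836/5) = 367
floor(1836/25) = 73
floor(1836/125) = 14
floor(1836/625) = 2
Total = 456

456 trailing zeros


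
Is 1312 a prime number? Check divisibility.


1312 / 2 = 656 (exact division)
1312 is NOT prime.

No, 1312 is not prime


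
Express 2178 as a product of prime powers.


2178 / 2 = 1089
1089 / 3 = 363
363 / 3 = 121
121 / 11 = 11
11 / 11 = 1
2178 = 2 × 3^2 × 11^2


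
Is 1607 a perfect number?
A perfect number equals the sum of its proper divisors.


Proper divisors of 1607: 1
Sum = 1 = 1

No, 1607 is not perfect (1 ≠ 1607)


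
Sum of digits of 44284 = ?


4 + 4 + 2 + 8 + 4 = 22


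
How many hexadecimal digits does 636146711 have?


636146711 in base 16 = 25EAD417
Number of digits = 8

8 digits (base 16)


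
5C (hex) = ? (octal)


5C (base 16) = 92 (decimal)
92 (decimal) = 134 (base 8)


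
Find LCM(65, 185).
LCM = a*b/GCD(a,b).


GCD(65, 185) = 5
LCM = 65*185/5 = 12025/5 = 2405

LCM = 2405


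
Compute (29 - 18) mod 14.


29 - 18 = 11
11 mod 14 = 11


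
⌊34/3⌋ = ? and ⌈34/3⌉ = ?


34/3 = 11.3333
floor = 11
ceil = 12

floor = 11, ceil = 12


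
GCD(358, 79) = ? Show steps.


358 = 4 * 79 + 42
79 = 1 * 42 + 37
42 = 1 * 37 + 5
37 = 7 * 5 + 2
5 = 2 * 2 + 1
2 = 2 * 1 + 0
GCD = 1


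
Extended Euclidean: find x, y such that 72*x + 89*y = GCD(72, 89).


Tabular extended Euclidean (each row: r = 72*s + 89*t):
r=72, s=1, t=0
r=89, s=0, t=1
q=0: r=72, s=1, t=0   [72*(1) + 89*(0) = 72]
q=1: r=17, s=-1, t=1   [72*(-1) + 89*(1) = 17]
q=4: r=4, s=5, t=-4   [72*(5) + 89*(-4) = 4]
q=4: r=1, s=-21, t=17   [72*(-21) + 89*(17) = 1]
q=4: r=0, s=89, t=-72   [72*(89) + 89*(-72) = 0]
GCD = 1; from the row with r=1: x=-21, y=17
Check: 72*(-21) + 89*(17) = -1512 + 1513 = 1

GCD = 1, x = -21, y = 17


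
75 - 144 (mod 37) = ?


75 - 144 = -69
-69 mod 37 = 5


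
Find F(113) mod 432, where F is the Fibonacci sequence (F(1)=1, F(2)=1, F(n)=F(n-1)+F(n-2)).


F(k) mod 432 for k=1..113:
1, 1, 2, 3, 5, 8, 13, 21, 34, 55, 89, 144, 233, 377, 178, 123, 301, 424, 293, 285, 146, 431, 145, 144, 289, 1, 290, 291, 149, 8, 157, 165, 322, 55, 377, 0, 377, 377, 322, 267, 157, 424, 149, 141, 290, 431, 289, 288, 145, 1, 146, 147, 293, 8, 301, 309, 178, 55, 233, 288, 89, 377, 34, 411, 13, 424, 5, 429, 2, 431, 1, 0, 1, 1, 2, 3, 5, 8, 13, 21, 34, 55, 89, 144, 233, 377, 178, 123, 301, 424, 293, 285, 146, 431, 145, 144, 289, 1, 290, 291, 149, 8, 157, 165, 322, 55, 377, 0, 377, 377, 322, 267, 157
F(113) mod 432 = 157


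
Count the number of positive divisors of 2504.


2504 = 2^3 × 313^1
d(2504) = (3+1) × (1+1) = 8

8 divisors


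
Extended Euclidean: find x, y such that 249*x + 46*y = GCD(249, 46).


Tabular extended Euclidean (each row: r = 249*s + 46*t):
r=249, s=1, t=0
r=46, s=0, t=1
q=5: r=19, s=1, t=-5   [249*(1) + 46*(-5) = 19]
q=2: r=8, s=-2, t=11   [249*(-2) + 46*(11) = 8]
q=2: r=3, s=5, t=-27   [249*(5) + 46*(-27) = 3]
q=2: r=2, s=-12, t=65   [249*(-12) + 46*(65) = 2]
q=1: r=1, s=17, t=-92   [249*(17) + 46*(-92) = 1]
q=2: r=0, s=-46, t=249   [249*(-46) + 46*(249) = 0]
GCD = 1; from the row with r=1: x=17, y=-92
Check: 249*(17) + 46*(-92) = 4233 - 4232 = 1

GCD = 1, x = 17, y = -92


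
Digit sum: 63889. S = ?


6 + 3 + 8 + 8 + 9 = 34


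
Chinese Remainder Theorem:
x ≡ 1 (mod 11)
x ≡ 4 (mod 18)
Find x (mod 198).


M = 11*18 = 198
M1 = M/11 = 18, M2 = M/18 = 11
M1^(-1) mod 11 = 8, M2^(-1) mod 18 = 5
x = 1*18*8 + 4*11*5 = 364
364 mod 198 = 166
Check: 166 mod 11 = 1 ✓, 166 mod 18 = 4 ✓

x ≡ 166 (mod 198)


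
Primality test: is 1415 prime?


1415 / 5 = 283 (exact division)
1415 is NOT prime.

No, 1415 is not prime


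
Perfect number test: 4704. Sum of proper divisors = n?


Proper divisors of 4704: 1, 2, 3, 4, 6, 7, 8, 12, 14, 16, 21, 24, 28, 32, 42, 48, 49, 56, 84, 96, 98, 112, 147, 168, 196, 224, 294, 336, 392, 588, 672, 784, 1176, 1568, 2352
Sum = 1 + 2 + 3 + 4 + 6 + 7 + 8 + 12 + 14 + 16 + 21 + 24 + 28 + 32 + 42 + 48 + 49 + 56 + 84 + 96 + 98 + 112 + 147 + 168 + 196 + 224 + 294 + 336 + 392 + 588 + 672 + 784 + 1176 + 1568 + 2352 = 9660

No, 4704 is not perfect (9660 ≠ 4704)


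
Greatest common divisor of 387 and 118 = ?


387 = 3 * 118 + 33
118 = 3 * 33 + 19
33 = 1 * 19 + 14
19 = 1 * 14 + 5
14 = 2 * 5 + 4
5 = 1 * 4 + 1
4 = 4 * 1 + 0
GCD = 1


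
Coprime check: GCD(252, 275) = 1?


Euclidean algorithm:
275 = 1 * 252 + 23
252 = 10 * 23 + 22
23 = 1 * 22 + 1
22 = 22 * 1 + 0
GCD(252, 275) = 1

Yes, coprime (GCD = 1)


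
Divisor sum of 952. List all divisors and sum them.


Divisors of 952: 1, 2, 4, 7, 8, 14, 17, 28, 34, 56, 68, 119, 136, 238, 476, 952
Sum = 1 + 2 + 4 + 7 + 8 + 14 + 17 + 28 + 34 + 56 + 68 + 119 + 136 + 238 + 476 + 952 = 2160

σ(952) = 2160


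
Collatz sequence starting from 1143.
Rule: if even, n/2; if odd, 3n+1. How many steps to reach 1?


1143 → 3430 → 1715 → 5146 → 2573 → 7720 → 3860 → 1930 → 965 → 2896 → 1448 → 724 → 362 → 181 → 544 → 272 → 136 → 68 → 34 → 17 → 52 → 26 → 13 → 40 → 20 → 10 → 5 → 16 → 8 → 4 → 2 → 1
Total steps = 31

31 steps


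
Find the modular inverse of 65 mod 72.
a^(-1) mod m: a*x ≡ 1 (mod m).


Use the extended Euclidean algorithm on (72, 65); each row r = 72*s + 65*t:
r=72, s=1, t=0
r=65, s=0, t=1
q=1: r=7, s=1, t=-1   [72*(1) + 65*(-1) = 7]
q=9: r=2, s=-9, t=10   [72*(-9) + 65*(10) = 2]
q=3: r=1, s=28, t=-31   [72*(28) + 65*(-31) = 1]
q=2: r=0, s=-65, t=72   [72*(-65) + 65*(72) = 0]
GCD = 1 with t = -31, so 65*(-31) ≡ 1 (mod 72)
Inverse = -31 mod 72 = 41
Check: 65 * 41 = 2665 ≡ 1 (mod 72)

65^(-1) ≡ 41 (mod 72)


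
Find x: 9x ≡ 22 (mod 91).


GCD(9, 91) = 1, unique solution
a^(-1) mod 91 = 81
x = 81 * 22 mod 91 = 53

x ≡ 53 (mod 91)


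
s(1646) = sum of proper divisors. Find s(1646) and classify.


Proper divisors: 1, 2, 823
Sum = 1 + 2 + 823 = 826
826 < 1646 → deficient

s(1646) = 826 (deficient)


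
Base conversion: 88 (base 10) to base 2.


88 (base 10) = 88 (decimal)
88 (decimal) = 1011000 (base 2)


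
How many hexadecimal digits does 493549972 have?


493549972 in base 16 = 1D6AF994
Number of digits = 8

8 digits (base 16)


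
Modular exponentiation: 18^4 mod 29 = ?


18^1 mod 29 = 18
18^2 mod 29 = 5
18^3 mod 29 = 3
18^4 mod 29 = 25


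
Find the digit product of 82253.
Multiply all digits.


8 × 2 × 2 × 5 × 3 = 480


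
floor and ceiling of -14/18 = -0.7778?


-14/18 = -0.7778
floor = -1
ceil = 0

floor = -1, ceil = 0


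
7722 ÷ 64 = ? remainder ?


7722 = 64 * 120 + 42
Check: 7680 + 42 = 7722

q = 120, r = 42


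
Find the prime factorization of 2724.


2724 / 2 = 1362
1362 / 2 = 681
681 / 3 = 227
227 / 227 = 1
2724 = 2^2 × 3 × 227


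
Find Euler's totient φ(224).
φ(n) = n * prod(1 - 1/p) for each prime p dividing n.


224 = 2^5 × 7
Prime factors: 2, 7
φ(224) = 224 × (1-1/2) × (1-1/7)
= 224 × 1/2 × 6/7 = 96

φ(224) = 96


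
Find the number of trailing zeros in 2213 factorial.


floor(2213/5) = 442
floor(2213/25) = 88
floor(2213/125) = 17
floor(2213/625) = 3
Total = 550

550 trailing zeros


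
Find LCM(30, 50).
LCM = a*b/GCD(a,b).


GCD(30, 50) = 10
LCM = 30*50/10 = 1500/10 = 150

LCM = 150


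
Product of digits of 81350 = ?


8 × 1 × 3 × 5 × 0 = 0


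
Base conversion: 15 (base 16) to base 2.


15 (base 16) = 21 (decimal)
21 (decimal) = 10101 (base 2)


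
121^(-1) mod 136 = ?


Use the extended Euclidean algorithm on (136, 121); each row r = 136*s + 121*t:
r=136, s=1, t=0
r=121, s=0, t=1
q=1: r=15, s=1, t=-1   [136*(1) + 121*(-1) = 15]
q=8: r=1, s=-8, t=9   [136*(-8) + 121*(9) = 1]
q=15: r=0, s=121, t=-136   [136*(121) + 121*(-136) = 0]
GCD = 1 with t = 9, so 121*(9) ≡ 1 (mod 136)
Inverse = 9 mod 136 = 9
Check: 121 * 9 = 1089 ≡ 1 (mod 136)

121^(-1) ≡ 9 (mod 136)


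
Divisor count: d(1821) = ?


1821 = 3^1 × 607^1
d(1821) = (1+1) × (1+1) = 4

4 divisors


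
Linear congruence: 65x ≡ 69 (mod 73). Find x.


GCD(65, 73) = 1, unique solution
a^(-1) mod 73 = 9
x = 9 * 69 mod 73 = 37

x ≡ 37 (mod 73)


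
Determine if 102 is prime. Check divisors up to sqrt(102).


102 / 2 = 51 (exact division)
102 is NOT prime.

No, 102 is not prime


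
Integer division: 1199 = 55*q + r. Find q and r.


1199 = 55 * 21 + 44
Check: 1155 + 44 = 1199

q = 21, r = 44


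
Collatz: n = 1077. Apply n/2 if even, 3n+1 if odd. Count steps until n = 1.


1077 → 3232 → 1616 → 808 → 404 → 202 → 101 → 304 → 152 → 76 → 38 → 19 → 58 → 29 → 88 → 44 → 22 → 11 → 34 → 17 → 52 → 26 → 13 → 40 → 20 → 10 → 5 → 16 → 8 → 4 → 2 → 1
Total steps = 31

31 steps


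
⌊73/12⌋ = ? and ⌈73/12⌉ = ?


73/12 = 6.0833
floor = 6
ceil = 7

floor = 6, ceil = 7


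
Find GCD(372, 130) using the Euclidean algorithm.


372 = 2 * 130 + 112
130 = 1 * 112 + 18
112 = 6 * 18 + 4
18 = 4 * 4 + 2
4 = 2 * 2 + 0
GCD = 2


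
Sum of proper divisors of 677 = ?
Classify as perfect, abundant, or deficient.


Proper divisors: 1
Sum = 1 = 1
1 < 677 → deficient

s(677) = 1 (deficient)


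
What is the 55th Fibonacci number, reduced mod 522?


F(k) mod 522 for k=1..55:
1, 1, 2, 3, 5, 8, 13, 21, 34, 55, 89, 144, 233, 377, 88, 465, 31, 496, 5, 501, 506, 485, 469, 432, 379, 289, 146, 435, 59, 494, 31, 3, 34, 37, 71, 108, 179, 287, 466, 231, 175, 406, 59, 465, 2, 467, 469, 414, 361, 253, 92, 345, 437, 260, 175
F(55) mod 522 = 175


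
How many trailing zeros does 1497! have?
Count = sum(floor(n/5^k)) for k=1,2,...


floor(1497/5) = 299
floor(1497/25) = 59
floor(1497/125) = 11
floor(1497/625) = 2
Total = 371

371 trailing zeros


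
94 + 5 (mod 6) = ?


94 + 5 = 99
99 mod 6 = 3


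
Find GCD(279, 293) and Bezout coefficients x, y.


Tabular extended Euclidean (each row: r = 279*s + 293*t):
r=279, s=1, t=0
r=293, s=0, t=1
q=0: r=279, s=1, t=0   [279*(1) + 293*(0) = 279]
q=1: r=14, s=-1, t=1   [279*(-1) + 293*(1) = 14]
q=19: r=13, s=20, t=-19   [279*(20) + 293*(-19) = 13]
q=1: r=1, s=-21, t=20   [279*(-21) + 293*(20) = 1]
q=13: r=0, s=293, t=-279   [279*(293) + 293*(-279) = 0]
GCD = 1; from the row with r=1: x=-21, y=20
Check: 279*(-21) + 293*(20) = -5859 + 5860 = 1

GCD = 1, x = -21, y = 20


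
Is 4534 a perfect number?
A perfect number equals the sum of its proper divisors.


Proper divisors of 4534: 1, 2, 2267
Sum = 1 + 2 + 2267 = 2270

No, 4534 is not perfect (2270 ≠ 4534)


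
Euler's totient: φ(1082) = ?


1082 = 2 × 541
Prime factors: 2, 541
φ(1082) = 1082 × (1-1/2) × (1-1/541)
= 1082 × 1/2 × 540/541 = 540

φ(1082) = 540


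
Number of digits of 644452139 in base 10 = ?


644452139 has 9 digits in base 10
floor(log10(644452139)) + 1 = floor(8.8092) + 1 = 9

9 digits (base 10)


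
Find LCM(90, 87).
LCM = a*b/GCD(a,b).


GCD(90, 87) = 3
LCM = 90*87/3 = 7830/3 = 2610

LCM = 2610


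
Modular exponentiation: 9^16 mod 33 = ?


9^1 mod 33 = 9
9^2 mod 33 = 15
9^3 mod 33 = 3
9^4 mod 33 = 27
9^5 mod 33 = 12
9^6 mod 33 = 9
9^7 mod 33 = 15
9^8 mod 33 = 3
9^9 mod 33 = 27
9^10 mod 33 = 12
9^11 mod 33 = 9
9^12 mod 33 = 15
9^13 mod 33 = 3
9^14 mod 33 = 27
9^15 mod 33 = 12
9^16 mod 33 = 9


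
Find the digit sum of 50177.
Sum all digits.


5 + 0 + 1 + 7 + 7 = 20


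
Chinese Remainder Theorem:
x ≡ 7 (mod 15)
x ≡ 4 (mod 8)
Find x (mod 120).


M = 15*8 = 120
M1 = M/15 = 8, M2 = M/8 = 15
M1^(-1) mod 15 = 2, M2^(-1) mod 8 = 7
x = 7*8*2 + 4*15*7 = 532
532 mod 120 = 52
Check: 52 mod 15 = 7 ✓, 52 mod 8 = 4 ✓

x ≡ 52 (mod 120)


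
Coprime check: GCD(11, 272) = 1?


Euclidean algorithm:
272 = 24 * 11 + 8
11 = 1 * 8 + 3
8 = 2 * 3 + 2
3 = 1 * 2 + 1
2 = 2 * 1 + 0
GCD(11, 272) = 1

Yes, coprime (GCD = 1)


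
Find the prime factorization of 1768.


1768 / 2 = 884
884 / 2 = 442
442 / 2 = 221
221 / 13 = 17
17 / 17 = 1
1768 = 2^3 × 13 × 17


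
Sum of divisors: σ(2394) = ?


Divisors of 2394: 1, 2, 3, 6, 7, 9, 14, 18, 19, 21, 38, 42, 57, 63, 114, 126, 133, 171, 266, 342, 399, 798, 1197, 2394
Sum = 1 + 2 + 3 + 6 + 7 + 9 + 14 + 18 + 19 + 21 + 38 + 42 + 57 + 63 + 114 + 126 + 133 + 171 + 266 + 342 + 399 + 798 + 1197 + 2394 = 6240

σ(2394) = 6240


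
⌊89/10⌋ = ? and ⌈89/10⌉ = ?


89/10 = 8.9000
floor = 8
ceil = 9

floor = 8, ceil = 9


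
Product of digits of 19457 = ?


1 × 9 × 4 × 5 × 7 = 1260


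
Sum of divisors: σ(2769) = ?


Divisors of 2769: 1, 3, 13, 39, 71, 213, 923, 2769
Sum = 1 + 3 + 13 + 39 + 71 + 213 + 923 + 2769 = 4032

σ(2769) = 4032


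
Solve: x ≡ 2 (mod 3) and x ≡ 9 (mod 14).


M = 3*14 = 42
M1 = M/3 = 14, M2 = M/14 = 3
M1^(-1) mod 3 = 2, M2^(-1) mod 14 = 5
x = 2*14*2 + 9*3*5 = 191
191 mod 42 = 23
Check: 23 mod 3 = 2 ✓, 23 mod 14 = 9 ✓

x ≡ 23 (mod 42)


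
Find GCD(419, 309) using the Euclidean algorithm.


419 = 1 * 309 + 110
309 = 2 * 110 + 89
110 = 1 * 89 + 21
89 = 4 * 21 + 5
21 = 4 * 5 + 1
5 = 5 * 1 + 0
GCD = 1


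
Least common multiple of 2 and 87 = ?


GCD(2, 87) = 1
LCM = 2*87/1 = 174/1 = 174

LCM = 174


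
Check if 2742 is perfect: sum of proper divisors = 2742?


Proper divisors of 2742: 1, 2, 3, 6, 457, 914, 1371
Sum = 1 + 2 + 3 + 6 + 457 + 914 + 1371 = 2754

No, 2742 is not perfect (2754 ≠ 2742)


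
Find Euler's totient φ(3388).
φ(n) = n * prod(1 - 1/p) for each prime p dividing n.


3388 = 2^2 × 7 × 11^2
Prime factors: 2, 7, 11
φ(3388) = 3388 × (1-1/2) × (1-1/7) × (1-1/11)
= 3388 × 1/2 × 6/7 × 10/11 = 1320

φ(3388) = 1320


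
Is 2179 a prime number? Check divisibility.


Check divisors up to sqrt(2179) = 46.6798
No divisors found.
2179 is prime.

Yes, 2179 is prime


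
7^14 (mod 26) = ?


7^1 mod 26 = 7
7^2 mod 26 = 23
7^3 mod 26 = 5
7^4 mod 26 = 9
7^5 mod 26 = 11
7^6 mod 26 = 25
7^7 mod 26 = 19
7^8 mod 26 = 3
7^9 mod 26 = 21
7^10 mod 26 = 17
7^11 mod 26 = 15
7^12 mod 26 = 1
7^13 mod 26 = 7
7^14 mod 26 = 23


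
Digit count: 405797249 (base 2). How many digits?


405797249 in base 2 = 11000001011111111100110000001
Number of digits = 29

29 digits (base 2)


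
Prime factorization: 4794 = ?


4794 / 2 = 2397
2397 / 3 = 799
799 / 17 = 47
47 / 47 = 1
4794 = 2 × 3 × 17 × 47


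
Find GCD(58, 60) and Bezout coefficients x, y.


Tabular extended Euclidean (each row: r = 58*s + 60*t):
r=58, s=1, t=0
r=60, s=0, t=1
q=0: r=58, s=1, t=0   [58*(1) + 60*(0) = 58]
q=1: r=2, s=-1, t=1   [58*(-1) + 60*(1) = 2]
q=29: r=0, s=30, t=-29   [58*(30) + 60*(-29) = 0]
GCD = 2; from the row with r=2: x=-1, y=1
Check: 58*(-1) + 60*(1) = -58 + 60 = 2

GCD = 2, x = -1, y = 1


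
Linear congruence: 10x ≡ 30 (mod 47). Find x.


GCD(10, 47) = 1, unique solution
a^(-1) mod 47 = 33
x = 33 * 30 mod 47 = 3

x ≡ 3 (mod 47)


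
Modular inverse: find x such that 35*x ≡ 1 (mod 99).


Use the extended Euclidean algorithm on (99, 35); each row r = 99*s + 35*t:
r=99, s=1, t=0
r=35, s=0, t=1
q=2: r=29, s=1, t=-2   [99*(1) + 35*(-2) = 29]
q=1: r=6, s=-1, t=3   [99*(-1) + 35*(3) = 6]
q=4: r=5, s=5, t=-14   [99*(5) + 35*(-14) = 5]
q=1: r=1, s=-6, t=17   [99*(-6) + 35*(17) = 1]
q=5: r=0, s=35, t=-99   [99*(35) + 35*(-99) = 0]
GCD = 1 with t = 17, so 35*(17) ≡ 1 (mod 99)
Inverse = 17 mod 99 = 17
Check: 35 * 17 = 595 ≡ 1 (mod 99)

35^(-1) ≡ 17 (mod 99)


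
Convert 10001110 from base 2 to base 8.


10001110 (base 2) = 142 (decimal)
142 (decimal) = 216 (base 8)


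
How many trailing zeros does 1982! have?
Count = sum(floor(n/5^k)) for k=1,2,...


floor(1982/5) = 396
floor(1982/25) = 79
floor(1982/125) = 15
floor(1982/625) = 3
Total = 493

493 trailing zeros


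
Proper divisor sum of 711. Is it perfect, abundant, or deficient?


Proper divisors: 1, 3, 9, 79, 237
Sum = 1 + 3 + 9 + 79 + 237 = 329
329 < 711 → deficient

s(711) = 329 (deficient)


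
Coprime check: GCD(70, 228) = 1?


Euclidean algorithm:
228 = 3 * 70 + 18
70 = 3 * 18 + 16
18 = 1 * 16 + 2
16 = 8 * 2 + 0
GCD(70, 228) = 2

No, not coprime (GCD = 2)


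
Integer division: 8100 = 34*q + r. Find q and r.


8100 = 34 * 238 + 8
Check: 8092 + 8 = 8100

q = 238, r = 8


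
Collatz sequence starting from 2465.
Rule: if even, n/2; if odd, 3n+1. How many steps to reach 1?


2465 → 7396 → 3698 → 1849 → 5548 → 2774 → 1387 → 4162 → 2081 → 6244 → 3122 → 1561 → 4684 → 2342 → 1171 → 3514 → 1757 → 5272 → 2636 → 1318 → 659 → 1978 → 989 → 2968 → 1484 → 742 → 371 → 1114 → 557 → 1672 → 836 → 418 → 209 → 628 → 314 → 157 → 472 → 236 → 118 → 59 → 178 → 89 → 268 → 134 → 67 → 202 → 101 → 304 → 152 → 76 → 38 → 19 → 58 → 29 → 88 → 44 → 22 → 11 → 34 → 17 → 52 → 26 → 13 → 40 → 20 → 10 → 5 → 16 → 8 → 4 → 2 → 1
Total steps = 71

71 steps


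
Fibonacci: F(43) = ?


Sequence: 1, 1, 2, 3, 5, 8, 13, 21, 34, 55, 89, 144, 233, 377, 610, 987, 1597, 2584, 4181, 6765, 10946, 17711, 28657, 46368, 75025, 121393, 196418, 317811, 514229, 832040, 1346269, 2178309, 3524578, 5702887, 9227465, 14930352, 24157817, 39088169, 63245986, 102334155, 165580141, 267914296, 433494437
F(43) = 433494437


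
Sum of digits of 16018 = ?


1 + 6 + 0 + 1 + 8 = 16


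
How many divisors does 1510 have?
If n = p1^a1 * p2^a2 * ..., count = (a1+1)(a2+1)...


1510 = 2^1 × 5^1 × 151^1
d(1510) = (1+1) × (1+1) × (1+1) = 8

8 divisors


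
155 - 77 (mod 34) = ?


155 - 77 = 78
78 mod 34 = 10


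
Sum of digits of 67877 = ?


6 + 7 + 8 + 7 + 7 = 35


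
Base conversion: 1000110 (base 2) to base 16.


1000110 (base 2) = 70 (decimal)
70 (decimal) = 46 (base 16)


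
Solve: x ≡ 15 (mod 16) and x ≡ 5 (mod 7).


M = 16*7 = 112
M1 = M/16 = 7, M2 = M/7 = 16
M1^(-1) mod 16 = 7, M2^(-1) mod 7 = 4
x = 15*7*7 + 5*16*4 = 1055
1055 mod 112 = 47
Check: 47 mod 16 = 15 ✓, 47 mod 7 = 5 ✓

x ≡ 47 (mod 112)


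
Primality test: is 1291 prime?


Check divisors up to sqrt(1291) = 35.9305
No divisors found.
1291 is prime.

Yes, 1291 is prime


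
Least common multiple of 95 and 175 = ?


GCD(95, 175) = 5
LCM = 95*175/5 = 16625/5 = 3325

LCM = 3325


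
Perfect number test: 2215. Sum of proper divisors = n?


Proper divisors of 2215: 1, 5, 443
Sum = 1 + 5 + 443 = 449

No, 2215 is not perfect (449 ≠ 2215)


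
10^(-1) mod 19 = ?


Use the extended Euclidean algorithm on (19, 10); each row r = 19*s + 10*t:
r=19, s=1, t=0
r=10, s=0, t=1
q=1: r=9, s=1, t=-1   [19*(1) + 10*(-1) = 9]
q=1: r=1, s=-1, t=2   [19*(-1) + 10*(2) = 1]
q=9: r=0, s=10, t=-19   [19*(10) + 10*(-19) = 0]
GCD = 1 with t = 2, so 10*(2) ≡ 1 (mod 19)
Inverse = 2 mod 19 = 2
Check: 10 * 2 = 20 ≡ 1 (mod 19)

10^(-1) ≡ 2 (mod 19)


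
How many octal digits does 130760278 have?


130760278 in base 8 = 762637126
Number of digits = 9

9 digits (base 8)


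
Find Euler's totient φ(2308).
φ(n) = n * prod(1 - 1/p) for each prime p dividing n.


2308 = 2^2 × 577
Prime factors: 2, 577
φ(2308) = 2308 × (1-1/2) × (1-1/577)
= 2308 × 1/2 × 576/577 = 1152

φ(2308) = 1152


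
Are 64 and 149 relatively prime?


Euclidean algorithm:
149 = 2 * 64 + 21
64 = 3 * 21 + 1
21 = 21 * 1 + 0
GCD(64, 149) = 1

Yes, coprime (GCD = 1)


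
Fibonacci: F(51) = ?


Sequence: 1, 1, 2, 3, 5, 8, 13, 21, 34, 55, 89, 144, 233, 377, 610, 987, 1597, 2584, 4181, 6765, 10946, 17711, 28657, 46368, 75025, 121393, 196418, 317811, 514229, 832040, 1346269, 2178309, 3524578, 5702887, 9227465, 14930352, 24157817, 39088169, 63245986, 102334155, 165580141, 267914296, 433494437, 701408733, 1134903170, 1836311903, 2971215073, 4807526976, 7778742049, 12586269025, 20365011074
F(51) = 20365011074


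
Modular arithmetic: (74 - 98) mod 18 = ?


74 - 98 = -24
-24 mod 18 = 12


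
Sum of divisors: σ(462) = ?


Divisors of 462: 1, 2, 3, 6, 7, 11, 14, 21, 22, 33, 42, 66, 77, 154, 231, 462
Sum = 1 + 2 + 3 + 6 + 7 + 11 + 14 + 21 + 22 + 33 + 42 + 66 + 77 + 154 + 231 + 462 = 1152

σ(462) = 1152


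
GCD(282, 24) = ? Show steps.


282 = 11 * 24 + 18
24 = 1 * 18 + 6
18 = 3 * 6 + 0
GCD = 6


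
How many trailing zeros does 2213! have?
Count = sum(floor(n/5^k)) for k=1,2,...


floor(2213/5) = 442
floor(2213/25) = 88
floor(2213/125) = 17
floor(2213/625) = 3
Total = 550

550 trailing zeros


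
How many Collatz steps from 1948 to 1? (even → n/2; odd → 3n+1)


1948 → 974 → 487 → 1462 → 731 → 2194 → 1097 → 3292 → 1646 → 823 → 2470 → 1235 → 3706 → 1853 → 5560 → 2780 → 1390 → 695 → 2086 → 1043 → 3130 → 1565 → 4696 → 2348 → 1174 → 587 → 1762 → 881 → 2644 → 1322 → 661 → 1984 → 992 → 496 → 248 → 124 → 62 → 31 → 94 → 47 → 142 → 71 → 214 → 107 → 322 → 161 → 484 → 242 → 121 → 364 → 182 → 91 → 274 → 137 → 412 → 206 → 103 → 310 → 155 → 466 → 233 → 700 → 350 → 175 → 526 → 263 → 790 → 395 → 1186 → 593 → 1780 → 890 → 445 → 1336 → 668 → 334 → 167 → 502 → 251 → 754 → 377 → 1132 → 566 → 283 → 850 → 425 → 1276 → 638 → 319 → 958 → 479 → 1438 → 719 → 2158 → 1079 → 3238 → 1619 → 4858 → 2429 → 7288 → 3644 → 1822 → 911 → 2734 → 1367 → 4102 → 2051 → 6154 → 3077 → 9232 → 4616 → 2308 → 1154 → 577 → 1732 → 866 → 433 → 1300 → 650 → 325 → 976 → 488 → 244 → 122 → 61 → 184 → 92 → 46 → 23 → 70 → 35 → 106 → 53 → 160 → 80 → 40 → 20 → 10 → 5 → 16 → 8 → 4 → 2 → 1
Total steps = 143

143 steps


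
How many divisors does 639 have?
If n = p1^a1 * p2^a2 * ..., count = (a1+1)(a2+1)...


639 = 3^2 × 71^1
d(639) = (2+1) × (1+1) = 6

6 divisors


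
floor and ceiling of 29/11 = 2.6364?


29/11 = 2.6364
floor = 2
ceil = 3

floor = 2, ceil = 3


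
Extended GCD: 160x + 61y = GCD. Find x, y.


Tabular extended Euclidean (each row: r = 160*s + 61*t):
r=160, s=1, t=0
r=61, s=0, t=1
q=2: r=38, s=1, t=-2   [160*(1) + 61*(-2) = 38]
q=1: r=23, s=-1, t=3   [160*(-1) + 61*(3) = 23]
q=1: r=15, s=2, t=-5   [160*(2) + 61*(-5) = 15]
q=1: r=8, s=-3, t=8   [160*(-3) + 61*(8) = 8]
q=1: r=7, s=5, t=-13   [160*(5) + 61*(-13) = 7]
q=1: r=1, s=-8, t=21   [160*(-8) + 61*(21) = 1]
q=7: r=0, s=61, t=-160   [160*(61) + 61*(-160) = 0]
GCD = 1; from the row with r=1: x=-8, y=21
Check: 160*(-8) + 61*(21) = -1280 + 1281 = 1

GCD = 1, x = -8, y = 21


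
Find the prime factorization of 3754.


3754 / 2 = 1877
1877 / 1877 = 1
3754 = 2 × 1877


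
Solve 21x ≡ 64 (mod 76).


GCD(21, 76) = 1, unique solution
a^(-1) mod 76 = 29
x = 29 * 64 mod 76 = 32

x ≡ 32 (mod 76)


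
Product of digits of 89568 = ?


8 × 9 × 5 × 6 × 8 = 17280


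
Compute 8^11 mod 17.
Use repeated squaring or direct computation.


8^1 mod 17 = 8
8^2 mod 17 = 13
8^3 mod 17 = 2
8^4 mod 17 = 16
8^5 mod 17 = 9
8^6 mod 17 = 4
8^7 mod 17 = 15
8^8 mod 17 = 1
8^9 mod 17 = 8
8^10 mod 17 = 13
8^11 mod 17 = 2


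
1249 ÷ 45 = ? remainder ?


1249 = 45 * 27 + 34
Check: 1215 + 34 = 1249

q = 27, r = 34


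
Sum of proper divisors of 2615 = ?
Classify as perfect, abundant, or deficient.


Proper divisors: 1, 5, 523
Sum = 1 + 5 + 523 = 529
529 < 2615 → deficient

s(2615) = 529 (deficient)


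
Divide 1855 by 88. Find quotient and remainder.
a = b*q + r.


1855 = 88 * 21 + 7
Check: 1848 + 7 = 1855

q = 21, r = 7


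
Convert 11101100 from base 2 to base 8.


11101100 (base 2) = 236 (decimal)
236 (decimal) = 354 (base 8)


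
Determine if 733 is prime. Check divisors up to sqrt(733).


Check divisors up to sqrt(733) = 27.0740
No divisors found.
733 is prime.

Yes, 733 is prime


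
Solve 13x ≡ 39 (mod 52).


GCD(13, 52) = 13 divides 39
Divide: 1x ≡ 3 (mod 4)
x ≡ 3 (mod 4)


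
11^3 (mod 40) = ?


11^1 mod 40 = 11
11^2 mod 40 = 1
11^3 mod 40 = 11


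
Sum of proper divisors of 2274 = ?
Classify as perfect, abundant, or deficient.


Proper divisors: 1, 2, 3, 6, 379, 758, 1137
Sum = 1 + 2 + 3 + 6 + 379 + 758 + 1137 = 2286
2286 > 2274 → abundant

s(2274) = 2286 (abundant)


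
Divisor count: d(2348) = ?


2348 = 2^2 × 587^1
d(2348) = (2+1) × (1+1) = 6

6 divisors


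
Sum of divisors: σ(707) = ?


Divisors of 707: 1, 7, 101, 707
Sum = 1 + 7 + 101 + 707 = 816

σ(707) = 816


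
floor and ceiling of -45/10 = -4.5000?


-45/10 = -4.5000
floor = -5
ceil = -4

floor = -5, ceil = -4


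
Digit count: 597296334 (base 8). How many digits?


597296334 in base 8 = 4346402316
Number of digits = 10

10 digits (base 8)


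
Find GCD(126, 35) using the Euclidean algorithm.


126 = 3 * 35 + 21
35 = 1 * 21 + 14
21 = 1 * 14 + 7
14 = 2 * 7 + 0
GCD = 7


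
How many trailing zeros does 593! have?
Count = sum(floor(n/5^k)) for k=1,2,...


floor(593/5) = 118
floor(593/25) = 23
floor(593/125) = 4
Total = 145

145 trailing zeros


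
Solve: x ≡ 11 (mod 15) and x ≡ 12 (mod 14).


M = 15*14 = 210
M1 = M/15 = 14, M2 = M/14 = 15
M1^(-1) mod 15 = 14, M2^(-1) mod 14 = 1
x = 11*14*14 + 12*15*1 = 2336
2336 mod 210 = 26
Check: 26 mod 15 = 11 ✓, 26 mod 14 = 12 ✓

x ≡ 26 (mod 210)


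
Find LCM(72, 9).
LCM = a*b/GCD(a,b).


GCD(72, 9) = 9
LCM = 72*9/9 = 648/9 = 72

LCM = 72


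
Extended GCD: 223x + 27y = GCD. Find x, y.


Tabular extended Euclidean (each row: r = 223*s + 27*t):
r=223, s=1, t=0
r=27, s=0, t=1
q=8: r=7, s=1, t=-8   [223*(1) + 27*(-8) = 7]
q=3: r=6, s=-3, t=25   [223*(-3) + 27*(25) = 6]
q=1: r=1, s=4, t=-33   [223*(4) + 27*(-33) = 1]
q=6: r=0, s=-27, t=223   [223*(-27) + 27*(223) = 0]
GCD = 1; from the row with r=1: x=4, y=-33
Check: 223*(4) + 27*(-33) = 892 - 891 = 1

GCD = 1, x = 4, y = -33


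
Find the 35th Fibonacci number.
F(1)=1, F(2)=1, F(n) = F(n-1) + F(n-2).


Sequence: 1, 1, 2, 3, 5, 8, 13, 21, 34, 55, 89, 144, 233, 377, 610, 987, 1597, 2584, 4181, 6765, 10946, 17711, 28657, 46368, 75025, 121393, 196418, 317811, 514229, 832040, 1346269, 2178309, 3524578, 5702887, 9227465
F(35) = 9227465


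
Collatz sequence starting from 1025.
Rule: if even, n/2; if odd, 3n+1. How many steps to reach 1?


1025 → 3076 → 1538 → 769 → 2308 → 1154 → 577 → 1732 → 866 → 433 → 1300 → 650 → 325 → 976 → 488 → 244 → 122 → 61 → 184 → 92 → 46 → 23 → 70 → 35 → 106 → 53 → 160 → 80 → 40 → 20 → 10 → 5 → 16 → 8 → 4 → 2 → 1
Total steps = 36

36 steps


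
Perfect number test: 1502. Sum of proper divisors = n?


Proper divisors of 1502: 1, 2, 751
Sum = 1 + 2 + 751 = 754

No, 1502 is not perfect (754 ≠ 1502)


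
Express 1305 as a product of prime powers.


1305 / 3 = 435
435 / 3 = 145
145 / 5 = 29
29 / 29 = 1
1305 = 3^2 × 5 × 29


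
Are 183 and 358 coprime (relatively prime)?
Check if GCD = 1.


Euclidean algorithm:
358 = 1 * 183 + 175
183 = 1 * 175 + 8
175 = 21 * 8 + 7
8 = 1 * 7 + 1
7 = 7 * 1 + 0
GCD(183, 358) = 1

Yes, coprime (GCD = 1)


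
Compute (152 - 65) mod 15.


152 - 65 = 87
87 mod 15 = 12


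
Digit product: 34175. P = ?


3 × 4 × 1 × 7 × 5 = 420


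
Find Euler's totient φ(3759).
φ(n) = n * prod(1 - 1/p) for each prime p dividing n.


3759 = 3 × 7 × 179
Prime factors: 3, 7, 179
φ(3759) = 3759 × (1-1/3) × (1-1/7) × (1-1/179)
= 3759 × 2/3 × 6/7 × 178/179 = 2136

φ(3759) = 2136


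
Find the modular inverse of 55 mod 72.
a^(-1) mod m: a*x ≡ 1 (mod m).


Use the extended Euclidean algorithm on (72, 55); each row r = 72*s + 55*t:
r=72, s=1, t=0
r=55, s=0, t=1
q=1: r=17, s=1, t=-1   [72*(1) + 55*(-1) = 17]
q=3: r=4, s=-3, t=4   [72*(-3) + 55*(4) = 4]
q=4: r=1, s=13, t=-17   [72*(13) + 55*(-17) = 1]
q=4: r=0, s=-55, t=72   [72*(-55) + 55*(72) = 0]
GCD = 1 with t = -17, so 55*(-17) ≡ 1 (mod 72)
Inverse = -17 mod 72 = 55
Check: 55 * 55 = 3025 ≡ 1 (mod 72)

55^(-1) ≡ 55 (mod 72)


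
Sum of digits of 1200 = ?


1 + 2 + 0 + 0 = 3


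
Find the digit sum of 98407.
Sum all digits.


9 + 8 + 4 + 0 + 7 = 28


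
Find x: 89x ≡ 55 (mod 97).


GCD(89, 97) = 1, unique solution
a^(-1) mod 97 = 12
x = 12 * 55 mod 97 = 78

x ≡ 78 (mod 97)


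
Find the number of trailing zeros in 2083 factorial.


floor(2083/5) = 416
floor(2083/25) = 83
floor(2083/125) = 16
floor(2083/625) = 3
Total = 518

518 trailing zeros


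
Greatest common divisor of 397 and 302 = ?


397 = 1 * 302 + 95
302 = 3 * 95 + 17
95 = 5 * 17 + 10
17 = 1 * 10 + 7
10 = 1 * 7 + 3
7 = 2 * 3 + 1
3 = 3 * 1 + 0
GCD = 1


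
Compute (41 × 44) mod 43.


41 × 44 = 1804
1804 mod 43 = 41


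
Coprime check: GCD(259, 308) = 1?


Euclidean algorithm:
308 = 1 * 259 + 49
259 = 5 * 49 + 14
49 = 3 * 14 + 7
14 = 2 * 7 + 0
GCD(259, 308) = 7

No, not coprime (GCD = 7)


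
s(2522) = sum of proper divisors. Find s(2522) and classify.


Proper divisors: 1, 2, 13, 26, 97, 194, 1261
Sum = 1 + 2 + 13 + 26 + 97 + 194 + 1261 = 1594
1594 < 2522 → deficient

s(2522) = 1594 (deficient)


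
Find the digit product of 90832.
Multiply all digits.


9 × 0 × 8 × 3 × 2 = 0


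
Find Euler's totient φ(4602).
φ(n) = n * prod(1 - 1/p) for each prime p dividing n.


4602 = 2 × 3 × 13 × 59
Prime factors: 2, 3, 13, 59
φ(4602) = 4602 × (1-1/2) × (1-1/3) × (1-1/13) × (1-1/59)
= 4602 × 1/2 × 2/3 × 12/13 × 58/59 = 1392

φ(4602) = 1392


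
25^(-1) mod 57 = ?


Use the extended Euclidean algorithm on (57, 25); each row r = 57*s + 25*t:
r=57, s=1, t=0
r=25, s=0, t=1
q=2: r=7, s=1, t=-2   [57*(1) + 25*(-2) = 7]
q=3: r=4, s=-3, t=7   [57*(-3) + 25*(7) = 4]
q=1: r=3, s=4, t=-9   [57*(4) + 25*(-9) = 3]
q=1: r=1, s=-7, t=16   [57*(-7) + 25*(16) = 1]
q=3: r=0, s=25, t=-57   [57*(25) + 25*(-57) = 0]
GCD = 1 with t = 16, so 25*(16) ≡ 1 (mod 57)
Inverse = 16 mod 57 = 16
Check: 25 * 16 = 400 ≡ 1 (mod 57)

25^(-1) ≡ 16 (mod 57)


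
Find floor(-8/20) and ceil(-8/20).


-8/20 = -0.4000
floor = -1
ceil = 0

floor = -1, ceil = 0


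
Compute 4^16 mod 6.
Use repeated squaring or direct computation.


4^1 mod 6 = 4
4^2 mod 6 = 4
4^3 mod 6 = 4
4^4 mod 6 = 4
4^5 mod 6 = 4
4^6 mod 6 = 4
4^7 mod 6 = 4
4^8 mod 6 = 4
4^9 mod 6 = 4
4^10 mod 6 = 4
4^11 mod 6 = 4
4^12 mod 6 = 4
4^13 mod 6 = 4
4^14 mod 6 = 4
4^15 mod 6 = 4
4^16 mod 6 = 4


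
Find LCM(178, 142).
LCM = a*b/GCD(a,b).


GCD(178, 142) = 2
LCM = 178*142/2 = 25276/2 = 12638

LCM = 12638


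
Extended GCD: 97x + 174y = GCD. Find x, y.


Tabular extended Euclidean (each row: r = 97*s + 174*t):
r=97, s=1, t=0
r=174, s=0, t=1
q=0: r=97, s=1, t=0   [97*(1) + 174*(0) = 97]
q=1: r=77, s=-1, t=1   [97*(-1) + 174*(1) = 77]
q=1: r=20, s=2, t=-1   [97*(2) + 174*(-1) = 20]
q=3: r=17, s=-7, t=4   [97*(-7) + 174*(4) = 17]
q=1: r=3, s=9, t=-5   [97*(9) + 174*(-5) = 3]
q=5: r=2, s=-52, t=29   [97*(-52) + 174*(29) = 2]
q=1: r=1, s=61, t=-34   [97*(61) + 174*(-34) = 1]
q=2: r=0, s=-174, t=97   [97*(-174) + 174*(97) = 0]
GCD = 1; from the row with r=1: x=61, y=-34
Check: 97*(61) + 174*(-34) = 5917 - 5916 = 1

GCD = 1, x = 61, y = -34


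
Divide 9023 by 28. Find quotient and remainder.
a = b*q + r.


9023 = 28 * 322 + 7
Check: 9016 + 7 = 9023

q = 322, r = 7


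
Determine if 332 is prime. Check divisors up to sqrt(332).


332 / 2 = 166 (exact division)
332 is NOT prime.

No, 332 is not prime


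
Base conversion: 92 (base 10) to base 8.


92 (base 10) = 92 (decimal)
92 (decimal) = 134 (base 8)


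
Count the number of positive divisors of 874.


874 = 2^1 × 19^1 × 23^1
d(874) = (1+1) × (1+1) × (1+1) = 8

8 divisors
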